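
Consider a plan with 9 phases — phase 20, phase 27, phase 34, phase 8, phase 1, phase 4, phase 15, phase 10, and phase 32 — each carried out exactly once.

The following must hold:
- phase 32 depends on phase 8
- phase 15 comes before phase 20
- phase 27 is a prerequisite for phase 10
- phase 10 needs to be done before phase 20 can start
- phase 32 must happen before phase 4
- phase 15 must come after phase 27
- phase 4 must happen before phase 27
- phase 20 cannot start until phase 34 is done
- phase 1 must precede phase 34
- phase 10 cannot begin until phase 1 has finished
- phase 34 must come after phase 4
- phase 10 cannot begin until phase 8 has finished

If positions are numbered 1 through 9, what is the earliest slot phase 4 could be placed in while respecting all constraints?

The phases that are forced before phase 4, directly or transitively, are phase 8, phase 32. That's 2 phases.
So at minimum 2 phases come before phase 4, putting phase 4 no earlier than position 3. That position is achievable by scheduling exactly those predecessors first.

3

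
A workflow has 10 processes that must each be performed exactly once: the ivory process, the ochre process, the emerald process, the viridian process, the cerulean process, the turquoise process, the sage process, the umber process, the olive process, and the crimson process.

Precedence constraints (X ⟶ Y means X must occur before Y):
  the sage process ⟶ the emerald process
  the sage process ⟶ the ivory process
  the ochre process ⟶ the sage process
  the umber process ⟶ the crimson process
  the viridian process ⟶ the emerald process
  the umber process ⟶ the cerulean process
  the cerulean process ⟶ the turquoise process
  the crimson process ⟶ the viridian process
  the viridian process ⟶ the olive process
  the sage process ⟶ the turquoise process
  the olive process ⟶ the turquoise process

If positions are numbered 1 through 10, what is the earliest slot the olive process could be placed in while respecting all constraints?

Working backwards through the constraints from the olive process, its full set of required predecessors is the viridian process, the umber process, the crimson process — 3 of them.
With 3 mandatory predecessors, the earliest the olive process can sit is position 3+1 = 4, and placing just those 3 first achieves it.

4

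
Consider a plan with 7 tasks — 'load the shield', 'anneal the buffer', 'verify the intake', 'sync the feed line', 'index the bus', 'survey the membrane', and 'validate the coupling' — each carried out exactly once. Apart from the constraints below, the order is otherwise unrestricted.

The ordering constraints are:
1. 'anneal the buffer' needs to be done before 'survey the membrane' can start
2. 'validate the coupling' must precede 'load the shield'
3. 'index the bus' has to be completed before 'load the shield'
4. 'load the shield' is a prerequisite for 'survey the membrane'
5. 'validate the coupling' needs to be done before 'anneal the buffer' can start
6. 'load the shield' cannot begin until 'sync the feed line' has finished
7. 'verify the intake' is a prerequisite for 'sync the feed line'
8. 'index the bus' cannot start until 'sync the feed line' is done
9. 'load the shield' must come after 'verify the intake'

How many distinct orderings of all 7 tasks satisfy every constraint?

14

2 tasks have no prerequisites ('verify the intake', 'validate the coupling'), so any of them could come first.
Enumerating by repeatedly choosing an available task (one whose prerequisites are all placed) gives 14 distinct complete orderings.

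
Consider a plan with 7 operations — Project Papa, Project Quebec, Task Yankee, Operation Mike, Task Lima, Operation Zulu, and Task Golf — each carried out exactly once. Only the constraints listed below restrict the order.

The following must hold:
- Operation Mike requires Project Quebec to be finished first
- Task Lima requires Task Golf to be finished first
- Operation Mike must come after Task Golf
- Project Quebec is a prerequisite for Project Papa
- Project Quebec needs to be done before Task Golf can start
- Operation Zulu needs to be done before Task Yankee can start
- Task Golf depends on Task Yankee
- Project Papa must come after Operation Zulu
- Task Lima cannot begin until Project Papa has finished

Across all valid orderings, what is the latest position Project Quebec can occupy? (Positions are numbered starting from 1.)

Every operation that must follow Project Quebec has to come after it. Tracing all chains starting from Project Quebec, those operations are: Project Papa, Operation Mike, Task Lima, Task Golf — 4 in total.
With 4 mandatory successors out of 7 operations total, the latest slot for Project Quebec is 7−4 = 3, and it's reachable by doing all non-successors before Project Quebec.

3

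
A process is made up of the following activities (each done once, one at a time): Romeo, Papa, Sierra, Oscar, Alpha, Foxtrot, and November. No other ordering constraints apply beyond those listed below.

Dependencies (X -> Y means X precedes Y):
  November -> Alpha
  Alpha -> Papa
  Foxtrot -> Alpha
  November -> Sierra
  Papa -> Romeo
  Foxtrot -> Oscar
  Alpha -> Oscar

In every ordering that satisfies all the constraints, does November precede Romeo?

Yes

Chaining the stated constraints: November → Alpha → Papa → Romeo.
So November must precede Romeo in any valid ordering.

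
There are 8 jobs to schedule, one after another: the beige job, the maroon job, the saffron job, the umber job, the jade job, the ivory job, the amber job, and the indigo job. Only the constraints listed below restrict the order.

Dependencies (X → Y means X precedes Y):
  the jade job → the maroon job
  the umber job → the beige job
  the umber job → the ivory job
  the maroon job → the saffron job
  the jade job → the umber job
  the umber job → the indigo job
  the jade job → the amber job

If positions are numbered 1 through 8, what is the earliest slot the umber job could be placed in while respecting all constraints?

The only job forced before the umber job (directly or transitively) is the jade job.
So at minimum 1 job comes before the umber job, putting the umber job no earlier than position 2. That position is achievable by scheduling exactly that predecessor first.

2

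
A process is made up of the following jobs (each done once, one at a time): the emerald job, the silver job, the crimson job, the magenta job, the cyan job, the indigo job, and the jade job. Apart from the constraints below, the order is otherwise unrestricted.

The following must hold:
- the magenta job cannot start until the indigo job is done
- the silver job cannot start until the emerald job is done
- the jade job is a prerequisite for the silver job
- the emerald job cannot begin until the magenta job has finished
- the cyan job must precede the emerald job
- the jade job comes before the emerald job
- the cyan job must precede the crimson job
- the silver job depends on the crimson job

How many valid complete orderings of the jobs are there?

42

3 jobs have no prerequisites (the cyan job, the indigo job, the jade job), so any of them could come first.
Systematically extending each partial ordering one job at a time and counting, there are 42 complete orderings.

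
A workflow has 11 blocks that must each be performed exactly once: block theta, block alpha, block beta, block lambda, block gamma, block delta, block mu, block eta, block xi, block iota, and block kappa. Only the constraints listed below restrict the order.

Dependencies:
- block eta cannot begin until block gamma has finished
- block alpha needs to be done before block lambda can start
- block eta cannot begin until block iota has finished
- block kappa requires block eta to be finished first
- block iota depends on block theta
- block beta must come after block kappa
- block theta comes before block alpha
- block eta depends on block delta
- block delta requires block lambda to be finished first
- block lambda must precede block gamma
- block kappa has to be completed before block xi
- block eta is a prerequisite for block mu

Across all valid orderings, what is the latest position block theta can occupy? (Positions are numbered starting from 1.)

1

The blocks that are forced after block theta, directly or by a chain of constraints, are block alpha, block beta, block lambda, block gamma, block delta, block mu, block eta, block xi, block iota, block kappa. That's 10 blocks.
With 10 mandatory successors out of 11 blocks total, the latest slot for block theta is 11−10 = 1, and it's reachable by doing all non-successors before block theta.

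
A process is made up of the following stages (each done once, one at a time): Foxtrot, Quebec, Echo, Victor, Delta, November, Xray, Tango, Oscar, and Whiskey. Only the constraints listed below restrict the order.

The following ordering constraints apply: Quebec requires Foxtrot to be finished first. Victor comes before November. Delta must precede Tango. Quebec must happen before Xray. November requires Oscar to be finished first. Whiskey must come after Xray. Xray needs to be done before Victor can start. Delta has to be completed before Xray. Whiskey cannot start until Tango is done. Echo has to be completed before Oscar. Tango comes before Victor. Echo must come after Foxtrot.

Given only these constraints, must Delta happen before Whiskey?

Following the dependencies: Delta → Xray → Whiskey.
Hence Delta necessarily comes before Whiskey.

Yes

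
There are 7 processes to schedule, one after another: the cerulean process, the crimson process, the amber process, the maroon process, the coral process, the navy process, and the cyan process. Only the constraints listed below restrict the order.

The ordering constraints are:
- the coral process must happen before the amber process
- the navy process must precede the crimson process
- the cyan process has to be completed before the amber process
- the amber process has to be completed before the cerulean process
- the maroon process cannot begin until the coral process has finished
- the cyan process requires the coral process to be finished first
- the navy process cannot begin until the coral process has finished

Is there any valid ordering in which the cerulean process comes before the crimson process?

No chain of constraints runs from the crimson process to the cerulean process, so the crimson process is not required to come first.
So a valid ordering placing the cerulean process earlier than the crimson process exists.

Yes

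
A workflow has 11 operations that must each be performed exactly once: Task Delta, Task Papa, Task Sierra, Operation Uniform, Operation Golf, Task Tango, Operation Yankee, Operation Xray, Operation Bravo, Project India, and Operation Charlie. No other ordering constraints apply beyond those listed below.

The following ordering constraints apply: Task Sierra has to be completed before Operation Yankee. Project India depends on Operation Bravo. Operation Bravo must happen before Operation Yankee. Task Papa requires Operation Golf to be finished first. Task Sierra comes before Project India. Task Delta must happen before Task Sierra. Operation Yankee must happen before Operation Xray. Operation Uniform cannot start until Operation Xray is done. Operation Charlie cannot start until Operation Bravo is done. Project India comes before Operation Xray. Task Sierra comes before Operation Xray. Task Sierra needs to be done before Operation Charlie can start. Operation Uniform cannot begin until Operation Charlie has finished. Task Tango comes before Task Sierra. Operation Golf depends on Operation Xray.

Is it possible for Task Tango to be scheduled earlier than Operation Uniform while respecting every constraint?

Yes

Every valid ordering already has Task Tango before Operation Uniform (the constraints require it), so in particular at least one does.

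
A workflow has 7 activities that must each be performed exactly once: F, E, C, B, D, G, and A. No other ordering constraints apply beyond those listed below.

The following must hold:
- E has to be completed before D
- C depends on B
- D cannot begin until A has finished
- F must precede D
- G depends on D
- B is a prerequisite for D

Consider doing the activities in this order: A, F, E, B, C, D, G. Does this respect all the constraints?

Checking each listed constraint against this order: for instance, A is in position 1 and D in position 6, so that constraint holds — and the remaining constraints check out the same way.

Yes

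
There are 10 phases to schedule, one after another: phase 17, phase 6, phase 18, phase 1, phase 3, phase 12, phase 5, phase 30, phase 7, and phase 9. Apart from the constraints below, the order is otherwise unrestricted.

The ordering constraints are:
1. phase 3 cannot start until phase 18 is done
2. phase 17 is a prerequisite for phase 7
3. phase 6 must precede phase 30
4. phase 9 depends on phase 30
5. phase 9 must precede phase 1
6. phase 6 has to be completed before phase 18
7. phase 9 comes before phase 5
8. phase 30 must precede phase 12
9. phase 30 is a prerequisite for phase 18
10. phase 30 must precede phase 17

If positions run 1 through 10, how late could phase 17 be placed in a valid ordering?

Following the constraints forward from phase 17, its only required successor is phase 7.
So at least 1 phase follows phase 17, putting phase 17 no later than position 9. That position is achievable by scheduling everything else first.

9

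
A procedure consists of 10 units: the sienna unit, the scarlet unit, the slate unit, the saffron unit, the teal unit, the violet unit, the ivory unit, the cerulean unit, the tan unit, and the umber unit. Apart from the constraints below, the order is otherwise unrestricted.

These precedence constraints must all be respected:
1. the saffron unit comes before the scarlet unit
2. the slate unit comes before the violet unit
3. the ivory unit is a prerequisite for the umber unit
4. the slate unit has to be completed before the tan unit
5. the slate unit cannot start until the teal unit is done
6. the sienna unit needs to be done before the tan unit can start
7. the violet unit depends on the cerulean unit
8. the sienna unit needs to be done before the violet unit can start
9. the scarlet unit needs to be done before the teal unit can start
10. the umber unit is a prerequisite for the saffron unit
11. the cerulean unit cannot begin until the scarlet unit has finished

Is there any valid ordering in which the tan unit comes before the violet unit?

Yes

The constraints leave the tan unit and the violet unit unordered relative to each other; nothing requires the violet unit earlier.
So a valid ordering placing the tan unit earlier than the violet unit exists.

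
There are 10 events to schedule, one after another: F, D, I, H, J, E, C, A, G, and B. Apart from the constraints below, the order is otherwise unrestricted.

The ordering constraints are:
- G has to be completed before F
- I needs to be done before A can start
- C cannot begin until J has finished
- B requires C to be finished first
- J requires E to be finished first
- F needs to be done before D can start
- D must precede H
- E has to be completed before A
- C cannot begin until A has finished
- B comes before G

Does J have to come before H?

Chaining the stated constraints: J → C → B → G → F → D → H.
Hence J necessarily comes before H.

Yes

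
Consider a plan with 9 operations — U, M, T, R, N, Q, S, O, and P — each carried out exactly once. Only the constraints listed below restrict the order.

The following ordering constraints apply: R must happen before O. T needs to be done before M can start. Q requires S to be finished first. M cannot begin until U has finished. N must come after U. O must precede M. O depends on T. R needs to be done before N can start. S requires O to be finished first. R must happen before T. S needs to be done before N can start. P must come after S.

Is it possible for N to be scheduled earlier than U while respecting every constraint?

The constraints give a chain U → N, which forces U before N.
Hence N can never be scheduled before U.

No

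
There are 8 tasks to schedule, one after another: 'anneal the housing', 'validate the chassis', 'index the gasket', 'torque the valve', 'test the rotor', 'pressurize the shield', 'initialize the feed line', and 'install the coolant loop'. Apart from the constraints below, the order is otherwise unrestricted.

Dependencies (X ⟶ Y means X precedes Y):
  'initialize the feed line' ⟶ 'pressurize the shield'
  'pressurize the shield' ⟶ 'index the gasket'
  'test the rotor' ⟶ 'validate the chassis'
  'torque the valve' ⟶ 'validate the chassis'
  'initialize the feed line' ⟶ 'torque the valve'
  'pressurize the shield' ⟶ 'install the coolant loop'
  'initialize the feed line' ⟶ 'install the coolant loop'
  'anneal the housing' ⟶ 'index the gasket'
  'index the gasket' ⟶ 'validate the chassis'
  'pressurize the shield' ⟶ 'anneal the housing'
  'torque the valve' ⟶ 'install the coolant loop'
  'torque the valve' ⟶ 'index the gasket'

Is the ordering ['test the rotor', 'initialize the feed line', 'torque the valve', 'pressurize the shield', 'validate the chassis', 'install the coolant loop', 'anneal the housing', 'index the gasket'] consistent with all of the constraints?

No

In the proposed order, 'validate the chassis' appears before 'index the gasket'.
That contradicts the constraint that 'index the gasket' must precede 'validate the chassis'.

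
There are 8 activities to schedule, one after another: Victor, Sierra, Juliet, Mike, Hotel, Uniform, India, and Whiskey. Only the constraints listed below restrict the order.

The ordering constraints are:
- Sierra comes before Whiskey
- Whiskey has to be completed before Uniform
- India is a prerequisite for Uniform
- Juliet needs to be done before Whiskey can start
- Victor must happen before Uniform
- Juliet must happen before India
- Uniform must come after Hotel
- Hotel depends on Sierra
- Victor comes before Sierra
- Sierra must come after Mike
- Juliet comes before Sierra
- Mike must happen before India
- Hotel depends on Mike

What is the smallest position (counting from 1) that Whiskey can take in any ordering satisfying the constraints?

The activities that are forced before Whiskey, directly or transitively, are Victor, Sierra, Juliet, Mike. That's 4 activities.
So at minimum 4 activities come before Whiskey, putting Whiskey no earlier than position 5. That position is achievable by scheduling exactly those predecessors first.

5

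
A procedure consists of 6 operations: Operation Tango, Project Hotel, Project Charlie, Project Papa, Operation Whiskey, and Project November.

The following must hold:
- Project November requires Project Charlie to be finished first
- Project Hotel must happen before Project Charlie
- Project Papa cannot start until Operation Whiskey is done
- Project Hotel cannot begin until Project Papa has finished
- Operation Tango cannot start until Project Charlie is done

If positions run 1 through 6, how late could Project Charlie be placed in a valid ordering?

4

The operations that are forced after Project Charlie, directly or by a chain of constraints, are Operation Tango, Project November. That's 2 operations.
So at least 2 operations follow Project Charlie, putting Project Charlie no later than position 4. That position is achievable by scheduling everything else first.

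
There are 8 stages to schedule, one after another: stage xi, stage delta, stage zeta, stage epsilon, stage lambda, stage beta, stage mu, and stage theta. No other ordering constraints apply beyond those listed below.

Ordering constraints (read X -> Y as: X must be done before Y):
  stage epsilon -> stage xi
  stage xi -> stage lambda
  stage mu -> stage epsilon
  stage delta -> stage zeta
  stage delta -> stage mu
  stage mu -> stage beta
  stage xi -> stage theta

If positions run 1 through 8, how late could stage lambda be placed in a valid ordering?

8

No constraint forces any stage after stage lambda, so it can be placed last, in position 8.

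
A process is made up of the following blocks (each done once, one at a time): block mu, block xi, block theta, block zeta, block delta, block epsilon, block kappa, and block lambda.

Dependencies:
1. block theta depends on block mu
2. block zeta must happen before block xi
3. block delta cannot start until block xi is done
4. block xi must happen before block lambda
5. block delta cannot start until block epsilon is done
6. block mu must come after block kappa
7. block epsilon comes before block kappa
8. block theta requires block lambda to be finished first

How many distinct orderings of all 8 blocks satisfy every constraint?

2 blocks have no prerequisites (block zeta, block epsilon), so any of them could come first.
Enumerating by repeatedly choosing an available block (one whose prerequisites are all placed) gives 85 distinct complete orderings.

85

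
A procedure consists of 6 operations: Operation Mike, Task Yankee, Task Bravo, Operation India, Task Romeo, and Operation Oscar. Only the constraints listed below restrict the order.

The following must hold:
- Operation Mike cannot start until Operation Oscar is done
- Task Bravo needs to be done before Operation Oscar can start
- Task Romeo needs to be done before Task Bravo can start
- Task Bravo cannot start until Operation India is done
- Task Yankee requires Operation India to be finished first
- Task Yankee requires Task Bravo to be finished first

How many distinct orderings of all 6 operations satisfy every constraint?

6

The operations with no prerequisites are Operation India, Task Romeo; any of them can be placed first.
Systematically extending each partial ordering one operation at a time and counting, there are 6 complete orderings.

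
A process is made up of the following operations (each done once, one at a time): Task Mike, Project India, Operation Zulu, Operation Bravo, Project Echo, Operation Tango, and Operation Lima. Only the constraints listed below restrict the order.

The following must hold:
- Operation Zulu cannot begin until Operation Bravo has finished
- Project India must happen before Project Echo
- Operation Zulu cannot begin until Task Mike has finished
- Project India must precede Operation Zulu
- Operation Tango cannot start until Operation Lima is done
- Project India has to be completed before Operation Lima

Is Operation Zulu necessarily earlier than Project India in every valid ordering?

The constraints actually force Project India before Operation Zulu (via Project India → Operation Zulu), not the other way around.
So Operation Zulu never precedes Project India.

No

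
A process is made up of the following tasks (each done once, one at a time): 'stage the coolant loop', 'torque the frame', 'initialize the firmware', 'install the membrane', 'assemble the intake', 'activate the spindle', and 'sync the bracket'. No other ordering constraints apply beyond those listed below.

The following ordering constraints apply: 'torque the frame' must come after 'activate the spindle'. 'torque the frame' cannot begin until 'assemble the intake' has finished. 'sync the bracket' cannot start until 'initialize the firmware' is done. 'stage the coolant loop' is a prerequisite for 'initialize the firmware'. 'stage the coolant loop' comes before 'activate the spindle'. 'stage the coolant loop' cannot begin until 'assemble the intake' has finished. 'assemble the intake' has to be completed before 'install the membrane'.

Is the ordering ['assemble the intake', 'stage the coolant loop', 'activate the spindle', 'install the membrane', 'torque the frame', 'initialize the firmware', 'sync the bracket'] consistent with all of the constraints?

Yes

Every stated constraint is respected: 'stage the coolant loop' sits at position 2, ahead of 'initialize the firmware' at position 6, and each of the other listed pairs likewise has the predecessor earlier in the sequence.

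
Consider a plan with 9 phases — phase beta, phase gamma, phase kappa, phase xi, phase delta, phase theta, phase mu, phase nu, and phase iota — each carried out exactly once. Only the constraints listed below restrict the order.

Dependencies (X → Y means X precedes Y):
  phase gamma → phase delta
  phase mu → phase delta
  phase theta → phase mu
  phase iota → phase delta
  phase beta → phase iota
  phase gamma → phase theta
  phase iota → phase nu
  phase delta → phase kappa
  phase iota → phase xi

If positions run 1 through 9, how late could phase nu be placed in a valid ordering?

9

Nothing depends on phase nu, so it can be the final phase, position 9.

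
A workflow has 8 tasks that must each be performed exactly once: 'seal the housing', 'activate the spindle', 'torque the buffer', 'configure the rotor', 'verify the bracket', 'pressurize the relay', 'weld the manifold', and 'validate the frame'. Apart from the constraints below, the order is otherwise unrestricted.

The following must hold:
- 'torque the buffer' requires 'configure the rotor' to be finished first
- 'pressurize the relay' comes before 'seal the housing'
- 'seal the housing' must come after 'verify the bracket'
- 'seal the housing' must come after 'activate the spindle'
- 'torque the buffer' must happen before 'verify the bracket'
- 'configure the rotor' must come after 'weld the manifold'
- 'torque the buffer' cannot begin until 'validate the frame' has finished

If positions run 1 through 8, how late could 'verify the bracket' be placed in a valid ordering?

The only task forced after 'verify the bracket' (directly or by a chain) is 'seal the housing'.
With 1 mandatory successor out of 8 tasks total, the latest slot for 'verify the bracket' is 8−1 = 7, and it's reachable by doing all non-successors before 'verify the bracket'.

7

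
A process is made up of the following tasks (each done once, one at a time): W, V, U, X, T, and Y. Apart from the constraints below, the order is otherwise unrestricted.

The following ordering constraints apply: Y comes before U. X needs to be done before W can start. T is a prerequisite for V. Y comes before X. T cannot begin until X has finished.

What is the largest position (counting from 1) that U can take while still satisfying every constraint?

6

U has no required successors, so nothing stops it from going last (position 6).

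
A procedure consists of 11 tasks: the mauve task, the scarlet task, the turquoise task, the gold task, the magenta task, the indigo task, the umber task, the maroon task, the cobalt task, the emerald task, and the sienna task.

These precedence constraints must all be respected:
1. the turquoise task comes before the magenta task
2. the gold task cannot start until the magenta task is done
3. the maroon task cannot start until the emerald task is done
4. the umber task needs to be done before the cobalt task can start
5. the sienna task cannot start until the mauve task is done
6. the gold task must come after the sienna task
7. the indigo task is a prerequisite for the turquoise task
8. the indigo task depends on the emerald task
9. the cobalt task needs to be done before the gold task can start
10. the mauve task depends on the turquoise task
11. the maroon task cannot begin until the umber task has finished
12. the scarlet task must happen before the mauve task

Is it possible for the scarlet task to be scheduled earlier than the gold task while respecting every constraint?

Yes

Every valid ordering already has the scarlet task before the gold task (the constraints require it), so in particular at least one does.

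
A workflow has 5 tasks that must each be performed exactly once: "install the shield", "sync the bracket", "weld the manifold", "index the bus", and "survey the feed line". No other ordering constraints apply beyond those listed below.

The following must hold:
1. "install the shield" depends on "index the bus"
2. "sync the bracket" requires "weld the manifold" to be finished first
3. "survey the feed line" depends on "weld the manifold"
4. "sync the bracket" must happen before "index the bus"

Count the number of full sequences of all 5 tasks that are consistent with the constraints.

Only "weld the manifold" has no prerequisites, so it must go first.
Enumerating by repeatedly choosing an available task (one whose prerequisites are all placed) gives 4 distinct complete orderings.

4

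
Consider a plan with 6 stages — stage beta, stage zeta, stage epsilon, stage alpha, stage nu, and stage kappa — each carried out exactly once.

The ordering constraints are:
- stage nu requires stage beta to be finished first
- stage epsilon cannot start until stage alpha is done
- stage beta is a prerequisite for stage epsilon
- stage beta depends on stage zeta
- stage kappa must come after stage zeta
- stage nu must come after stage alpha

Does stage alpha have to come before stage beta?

No

Stage alpha and stage beta are not related by any chain of constraints.
There exist valid orderings with stage beta before stage alpha, so stage alpha is not required to come first.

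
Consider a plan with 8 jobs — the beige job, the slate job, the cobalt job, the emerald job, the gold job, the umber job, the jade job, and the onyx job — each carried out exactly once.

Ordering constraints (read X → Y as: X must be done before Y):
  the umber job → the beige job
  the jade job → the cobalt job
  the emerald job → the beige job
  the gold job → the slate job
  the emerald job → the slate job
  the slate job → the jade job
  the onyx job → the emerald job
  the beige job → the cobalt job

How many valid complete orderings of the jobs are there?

48

The jobs with no prerequisites are the gold job, the umber job, the onyx job; any of them can be placed first.
Enumerating by repeatedly choosing an available job (one whose prerequisites are all placed) gives 48 distinct complete orderings.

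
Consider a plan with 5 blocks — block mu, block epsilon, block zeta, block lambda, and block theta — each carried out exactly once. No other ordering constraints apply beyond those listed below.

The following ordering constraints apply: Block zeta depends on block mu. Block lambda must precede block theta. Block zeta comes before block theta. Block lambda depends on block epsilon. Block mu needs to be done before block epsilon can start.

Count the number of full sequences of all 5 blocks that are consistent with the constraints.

Only block mu has no prerequisites, so it must go first.
Enumerating by repeatedly choosing an available block (one whose prerequisites are all placed) gives 3 distinct complete orderings.

3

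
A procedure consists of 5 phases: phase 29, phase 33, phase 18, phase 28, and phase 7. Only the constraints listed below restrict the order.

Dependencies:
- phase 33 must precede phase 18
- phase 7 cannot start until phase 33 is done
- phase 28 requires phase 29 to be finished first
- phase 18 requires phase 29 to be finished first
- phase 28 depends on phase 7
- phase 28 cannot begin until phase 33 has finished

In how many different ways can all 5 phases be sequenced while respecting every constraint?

2 phases have no prerequisites (phase 29, phase 33), so any of them could come first.
Enumerating by repeatedly choosing an available phase (one whose prerequisites are all placed) gives 8 distinct complete orderings.

8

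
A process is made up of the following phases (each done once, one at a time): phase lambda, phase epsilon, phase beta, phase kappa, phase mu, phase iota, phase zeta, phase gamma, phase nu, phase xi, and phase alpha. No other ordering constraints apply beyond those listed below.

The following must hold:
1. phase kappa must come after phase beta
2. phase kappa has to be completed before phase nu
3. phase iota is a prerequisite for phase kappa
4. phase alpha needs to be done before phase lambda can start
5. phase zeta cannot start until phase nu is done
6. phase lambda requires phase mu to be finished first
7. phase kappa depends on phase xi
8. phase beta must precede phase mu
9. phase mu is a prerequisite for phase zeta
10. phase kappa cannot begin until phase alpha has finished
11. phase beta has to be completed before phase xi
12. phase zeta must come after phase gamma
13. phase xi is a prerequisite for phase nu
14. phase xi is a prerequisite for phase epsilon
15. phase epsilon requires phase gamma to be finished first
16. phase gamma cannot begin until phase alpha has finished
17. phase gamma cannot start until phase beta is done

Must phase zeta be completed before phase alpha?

No

The constraints actually force phase alpha before phase zeta (via phase alpha → phase gamma → phase zeta), not the other way around.
So phase zeta never precedes phase alpha.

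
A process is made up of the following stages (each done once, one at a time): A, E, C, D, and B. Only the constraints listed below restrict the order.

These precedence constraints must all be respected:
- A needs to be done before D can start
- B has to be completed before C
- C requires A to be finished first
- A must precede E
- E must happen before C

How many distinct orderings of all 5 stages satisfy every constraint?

11

2 stages have no prerequisites (A, B), so any of them could come first.
Counting all ways to extend the partial order to a total order gives 11.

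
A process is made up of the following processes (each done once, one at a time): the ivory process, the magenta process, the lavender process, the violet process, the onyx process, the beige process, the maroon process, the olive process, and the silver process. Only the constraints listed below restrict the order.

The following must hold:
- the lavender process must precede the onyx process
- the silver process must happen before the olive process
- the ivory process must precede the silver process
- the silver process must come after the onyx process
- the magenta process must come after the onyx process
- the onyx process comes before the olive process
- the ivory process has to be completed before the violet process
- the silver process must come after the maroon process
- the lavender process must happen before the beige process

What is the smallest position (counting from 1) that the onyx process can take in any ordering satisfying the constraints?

The only process forced before the onyx process (directly or transitively) is the lavender process.
With 1 mandatory predecessor, the earliest the onyx process can sit is position 1+1 = 2, and placing just that one first achieves it.

2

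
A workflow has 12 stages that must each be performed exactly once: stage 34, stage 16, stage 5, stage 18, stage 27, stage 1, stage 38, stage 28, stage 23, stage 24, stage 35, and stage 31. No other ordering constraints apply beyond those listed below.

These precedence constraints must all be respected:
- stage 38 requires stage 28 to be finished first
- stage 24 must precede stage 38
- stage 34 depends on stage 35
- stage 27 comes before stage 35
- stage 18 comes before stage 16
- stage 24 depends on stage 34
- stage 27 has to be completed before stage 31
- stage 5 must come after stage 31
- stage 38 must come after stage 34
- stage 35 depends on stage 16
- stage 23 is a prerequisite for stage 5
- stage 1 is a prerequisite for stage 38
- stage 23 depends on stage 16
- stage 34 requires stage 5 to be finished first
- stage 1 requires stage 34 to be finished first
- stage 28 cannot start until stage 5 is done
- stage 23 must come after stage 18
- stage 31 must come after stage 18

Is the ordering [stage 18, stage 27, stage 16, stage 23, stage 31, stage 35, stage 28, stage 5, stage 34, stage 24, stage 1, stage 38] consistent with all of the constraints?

Here stage 5 comes after stage 28.
Since stage 5 is required before stage 28, the ordering is invalid.

No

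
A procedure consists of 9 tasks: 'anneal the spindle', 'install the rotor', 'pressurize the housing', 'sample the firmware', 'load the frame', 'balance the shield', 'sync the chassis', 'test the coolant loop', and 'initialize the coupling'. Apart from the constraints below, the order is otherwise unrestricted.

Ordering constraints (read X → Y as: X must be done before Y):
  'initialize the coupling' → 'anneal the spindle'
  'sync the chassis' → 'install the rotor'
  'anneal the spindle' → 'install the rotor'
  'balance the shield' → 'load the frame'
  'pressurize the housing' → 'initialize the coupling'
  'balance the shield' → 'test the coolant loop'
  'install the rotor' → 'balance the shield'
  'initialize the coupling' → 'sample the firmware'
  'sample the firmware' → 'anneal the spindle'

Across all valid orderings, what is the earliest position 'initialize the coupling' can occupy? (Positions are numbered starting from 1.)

Working backwards through the constraints from 'initialize the coupling', its only required predecessor is 'pressurize the housing'.
So at minimum 1 task comes before 'initialize the coupling', putting 'initialize the coupling' no earlier than position 2. That position is achievable by scheduling exactly that predecessor first.

2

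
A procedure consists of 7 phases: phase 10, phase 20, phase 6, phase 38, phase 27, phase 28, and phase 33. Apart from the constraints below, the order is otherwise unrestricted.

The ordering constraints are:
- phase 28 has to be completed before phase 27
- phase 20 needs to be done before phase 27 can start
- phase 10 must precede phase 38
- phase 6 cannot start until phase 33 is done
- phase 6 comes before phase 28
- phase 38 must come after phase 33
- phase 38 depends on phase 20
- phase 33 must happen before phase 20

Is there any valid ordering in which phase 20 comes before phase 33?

Following phase 33 → phase 20, phase 33 must precede phase 20 in every valid ordering.
So no valid ordering can have phase 20 before phase 33.

No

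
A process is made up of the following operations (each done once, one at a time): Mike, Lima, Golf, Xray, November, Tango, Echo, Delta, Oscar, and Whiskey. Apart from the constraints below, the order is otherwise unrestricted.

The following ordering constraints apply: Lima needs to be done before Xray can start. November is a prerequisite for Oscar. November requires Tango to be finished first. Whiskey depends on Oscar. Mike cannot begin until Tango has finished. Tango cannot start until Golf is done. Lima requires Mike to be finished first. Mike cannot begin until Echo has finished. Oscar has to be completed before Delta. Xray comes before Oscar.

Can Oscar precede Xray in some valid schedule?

No

There is a dependency chain Xray → Oscar, so Oscar always comes after Xray.
Hence Oscar can never be scheduled before Xray.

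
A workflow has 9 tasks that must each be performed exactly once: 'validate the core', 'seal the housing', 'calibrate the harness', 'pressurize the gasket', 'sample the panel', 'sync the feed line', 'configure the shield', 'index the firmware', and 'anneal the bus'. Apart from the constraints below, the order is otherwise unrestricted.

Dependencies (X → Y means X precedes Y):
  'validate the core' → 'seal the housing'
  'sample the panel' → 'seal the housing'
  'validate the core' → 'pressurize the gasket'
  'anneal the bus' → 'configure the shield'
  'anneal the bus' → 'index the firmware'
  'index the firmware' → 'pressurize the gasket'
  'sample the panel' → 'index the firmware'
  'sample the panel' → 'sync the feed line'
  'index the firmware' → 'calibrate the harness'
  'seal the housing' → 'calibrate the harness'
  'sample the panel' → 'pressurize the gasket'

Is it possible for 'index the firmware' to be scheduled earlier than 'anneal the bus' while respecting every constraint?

There is a dependency chain 'anneal the bus' → 'index the firmware', so 'index the firmware' always comes after 'anneal the bus'.
So no valid ordering can have 'index the firmware' before 'anneal the bus'.

No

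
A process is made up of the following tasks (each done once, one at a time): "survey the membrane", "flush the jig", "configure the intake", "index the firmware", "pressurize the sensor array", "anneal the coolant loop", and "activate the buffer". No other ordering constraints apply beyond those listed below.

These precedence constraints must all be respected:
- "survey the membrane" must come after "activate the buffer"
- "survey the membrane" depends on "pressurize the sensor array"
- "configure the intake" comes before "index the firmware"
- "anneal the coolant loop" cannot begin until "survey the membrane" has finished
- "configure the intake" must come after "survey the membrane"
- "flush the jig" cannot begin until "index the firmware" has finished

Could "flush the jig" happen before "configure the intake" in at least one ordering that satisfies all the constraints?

No

There is a dependency chain "configure the intake" → "index the firmware" → "flush the jig", so "flush the jig" always comes after "configure the intake".
Hence "flush the jig" can never be scheduled before "configure the intake".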